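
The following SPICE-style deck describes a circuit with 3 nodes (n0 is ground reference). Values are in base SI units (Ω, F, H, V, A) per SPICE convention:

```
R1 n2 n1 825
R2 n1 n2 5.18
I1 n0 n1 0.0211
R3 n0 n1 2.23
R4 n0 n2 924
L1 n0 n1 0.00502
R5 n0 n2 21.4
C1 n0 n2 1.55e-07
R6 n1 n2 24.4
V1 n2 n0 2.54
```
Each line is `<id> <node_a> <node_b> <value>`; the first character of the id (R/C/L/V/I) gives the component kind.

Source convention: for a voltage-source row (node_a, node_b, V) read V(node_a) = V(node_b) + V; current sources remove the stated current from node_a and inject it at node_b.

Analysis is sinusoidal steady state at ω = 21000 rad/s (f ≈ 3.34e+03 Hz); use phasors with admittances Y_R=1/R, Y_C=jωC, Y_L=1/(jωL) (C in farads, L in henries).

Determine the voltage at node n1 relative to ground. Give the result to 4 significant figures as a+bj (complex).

Element admittances at ω=21000 rad/s:
  Y(R1) = 0.001212+0.000j S between n2,n1
  Y(R2) = 0.1931+0.000j S between n1,n2
  I1: injects 0.0211 A into n1 (from n0)
  Y(R3) = 0.4484+0.000j S between n0,n1
  Y(R4) = 0.001082+0.000j S between n0,n2
  Y(L1) = 0.000-0.009486j S between n0,n1
  Y(R5) = 0.04673+0.000j S between n0,n2
  Y(C1) = 0.000+0.003255j S between n0,n2
  Y(R6) = 0.04098+0.000j S between n1,n2
  V1: constraint V(n2)−V(n0) = 2.54
Assemble and solve the 3×3 MNA system:
  V(n1)=0.9047+0.01255j  V(n2)=2.540+0.000j
  i(V1)=-0.5061-0.005315j

0.9047+0.01255j V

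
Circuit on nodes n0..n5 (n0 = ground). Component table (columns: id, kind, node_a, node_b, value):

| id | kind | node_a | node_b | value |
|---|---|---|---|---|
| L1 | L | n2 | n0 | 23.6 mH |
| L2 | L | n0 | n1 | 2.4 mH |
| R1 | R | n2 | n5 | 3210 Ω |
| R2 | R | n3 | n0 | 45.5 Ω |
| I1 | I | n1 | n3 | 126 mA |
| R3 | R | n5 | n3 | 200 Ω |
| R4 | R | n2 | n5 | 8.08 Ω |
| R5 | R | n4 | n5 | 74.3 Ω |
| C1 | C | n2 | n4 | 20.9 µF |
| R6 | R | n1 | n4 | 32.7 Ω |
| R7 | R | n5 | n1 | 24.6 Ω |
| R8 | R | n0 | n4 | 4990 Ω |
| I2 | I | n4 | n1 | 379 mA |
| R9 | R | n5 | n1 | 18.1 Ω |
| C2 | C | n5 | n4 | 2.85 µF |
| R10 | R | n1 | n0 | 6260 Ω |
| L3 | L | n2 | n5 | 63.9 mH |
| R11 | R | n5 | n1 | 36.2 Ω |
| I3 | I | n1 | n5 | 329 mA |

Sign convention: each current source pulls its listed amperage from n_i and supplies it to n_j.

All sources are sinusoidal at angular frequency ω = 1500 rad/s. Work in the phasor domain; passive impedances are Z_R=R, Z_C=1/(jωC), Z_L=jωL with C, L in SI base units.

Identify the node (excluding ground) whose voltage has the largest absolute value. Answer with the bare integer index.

4

MNA unknowns: 5 node voltages V₁..V_5
L1: Y=0.000-0.02825j on G[2,0]
L2: Y=0.000-0.2778j on G[0,1]
R1: Y=0.0003115+0.000j on G[2,5]
R2: Y=0.02198+0.000j on G[3,0]
I1: z[1]−=0.126, z[3]+=0.126
R3: Y=0.005000+0.000j on G[5,3]
R4: Y=0.1238+0.000j on G[2,5]
R5: Y=0.01346+0.000j on G[4,5]
C1: Y=0.000+0.03135j on G[2,4]
R6: Y=0.03058+0.000j on G[1,4]
R7: Y=0.04065+0.000j on G[5,1]
R8: Y=0.0002004+0.000j on G[0,4]
I2: z[4]−=0.379, z[1]+=0.379
R9: Y=0.05525+0.000j on G[5,1]
C2: Y=0.000+0.004275j on G[5,4]
R10: Y=0.0001597+0.000j on G[1,0]
L3: Y=0.000-0.01043j on G[2,5]
R11: Y=0.02762+0.000j on G[5,1]
I3: z[1]−=0.329, z[5]+=0.329
solve → V1=-0.05000-0.1775j, V2=0.3814-2.027j, V3=4.886-0.1704j, V4=-4.087+3.272j, V5=1.166-0.9192j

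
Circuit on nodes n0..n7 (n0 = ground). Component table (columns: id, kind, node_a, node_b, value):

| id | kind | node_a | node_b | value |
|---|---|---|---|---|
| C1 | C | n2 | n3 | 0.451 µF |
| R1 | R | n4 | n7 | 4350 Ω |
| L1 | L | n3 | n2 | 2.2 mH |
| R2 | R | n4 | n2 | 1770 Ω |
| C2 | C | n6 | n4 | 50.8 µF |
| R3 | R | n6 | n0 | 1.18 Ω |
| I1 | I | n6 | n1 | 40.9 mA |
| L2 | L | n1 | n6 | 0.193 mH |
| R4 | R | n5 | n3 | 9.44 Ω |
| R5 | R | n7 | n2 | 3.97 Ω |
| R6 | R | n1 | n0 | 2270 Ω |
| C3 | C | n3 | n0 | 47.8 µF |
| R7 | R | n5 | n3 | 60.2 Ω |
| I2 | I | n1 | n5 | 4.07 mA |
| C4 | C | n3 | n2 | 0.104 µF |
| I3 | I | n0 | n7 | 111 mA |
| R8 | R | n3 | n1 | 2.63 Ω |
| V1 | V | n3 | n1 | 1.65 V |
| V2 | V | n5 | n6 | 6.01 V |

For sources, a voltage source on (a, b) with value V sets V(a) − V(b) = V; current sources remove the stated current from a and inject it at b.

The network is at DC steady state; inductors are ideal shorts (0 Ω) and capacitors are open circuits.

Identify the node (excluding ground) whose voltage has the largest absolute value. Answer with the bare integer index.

5

MNA unknowns: 7 node voltages V₁..V_7 plus 4 source currents (L1, L2, V1, V2)
C1: Y=0.000 on G[2,3]
R1: Y=0.0002299 on G[4,7]
L1: row V3−V2=0, i_L1 at 3,2
R2: Y=0.0005650 on G[4,2]
C2: Y=0.000 on G[6,4]
R3: Y=0.8475 on G[6,0]
I1: z[6]−=0.0409, z[1]+=0.0409
L2: row V1−V6=0, i_L2 at 1,6
R4: Y=0.1059 on G[5,3]
R5: Y=0.2519 on G[7,2]
R6: Y=0.0004405 on G[1,0]
C3: Y=0.000 on G[3,0]
R7: Y=0.01661 on G[5,3]
I2: z[1]−=0.00407, z[5]+=0.00407
C4: Y=0.000 on G[3,2]
I3: z[0]−=0.111, z[7]+=0.111
R8: Y=0.3802 on G[3,1]
V1: row V3−V1=1.65, i_V1 at 3,1
V2: row V5−V6=6.01, i_V2 at 5,6
solve → V1=0.1309, V2=1.781, V3=1.781, V4=1.908, V5=6.141, V6=0.1309, V7=2.221
aux → i_L1=-0.1110, i_L2=0.6821, i_V1=0.01791, i_V2=-0.5302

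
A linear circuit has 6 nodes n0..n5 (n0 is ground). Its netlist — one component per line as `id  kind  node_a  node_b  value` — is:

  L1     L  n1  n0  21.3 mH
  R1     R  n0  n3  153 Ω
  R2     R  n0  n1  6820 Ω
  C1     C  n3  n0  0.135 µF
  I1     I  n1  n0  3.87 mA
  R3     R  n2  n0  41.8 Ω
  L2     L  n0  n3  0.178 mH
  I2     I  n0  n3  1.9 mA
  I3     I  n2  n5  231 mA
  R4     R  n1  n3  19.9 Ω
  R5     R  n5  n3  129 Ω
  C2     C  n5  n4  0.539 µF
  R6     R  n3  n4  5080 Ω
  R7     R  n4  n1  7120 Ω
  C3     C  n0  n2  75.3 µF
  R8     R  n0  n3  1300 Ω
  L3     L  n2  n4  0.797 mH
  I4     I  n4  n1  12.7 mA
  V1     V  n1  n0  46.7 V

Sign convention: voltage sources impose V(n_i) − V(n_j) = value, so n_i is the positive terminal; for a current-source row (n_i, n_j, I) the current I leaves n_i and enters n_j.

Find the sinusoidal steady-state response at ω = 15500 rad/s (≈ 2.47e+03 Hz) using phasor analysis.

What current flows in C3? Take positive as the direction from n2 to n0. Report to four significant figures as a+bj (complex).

-0.1216+0.1471j A

Apply KCL at each of the 5 non-ground nodes and solve the resulting linear system.
Node n1: branches {L1, R2, I1, R4, R7, I4, V1} → V_1 = 46.70+0.000j
Node n2: branches {R3, I3, C3, L3} → V_2 = 0.1260+0.1042j
Node n3: branches {R1, C1, L2, I2, R4, R5, R6, R8} → V_3 = 1.469+6.596j
Node n4: branches {C2, R6, R7, L3, I4} → V_4 = -1.722+1.493j
Node n5: branches {I3, R5, C2} → V_5 = 16.08-12.60j
Source currents: i(V1)=-2.278+0.4731j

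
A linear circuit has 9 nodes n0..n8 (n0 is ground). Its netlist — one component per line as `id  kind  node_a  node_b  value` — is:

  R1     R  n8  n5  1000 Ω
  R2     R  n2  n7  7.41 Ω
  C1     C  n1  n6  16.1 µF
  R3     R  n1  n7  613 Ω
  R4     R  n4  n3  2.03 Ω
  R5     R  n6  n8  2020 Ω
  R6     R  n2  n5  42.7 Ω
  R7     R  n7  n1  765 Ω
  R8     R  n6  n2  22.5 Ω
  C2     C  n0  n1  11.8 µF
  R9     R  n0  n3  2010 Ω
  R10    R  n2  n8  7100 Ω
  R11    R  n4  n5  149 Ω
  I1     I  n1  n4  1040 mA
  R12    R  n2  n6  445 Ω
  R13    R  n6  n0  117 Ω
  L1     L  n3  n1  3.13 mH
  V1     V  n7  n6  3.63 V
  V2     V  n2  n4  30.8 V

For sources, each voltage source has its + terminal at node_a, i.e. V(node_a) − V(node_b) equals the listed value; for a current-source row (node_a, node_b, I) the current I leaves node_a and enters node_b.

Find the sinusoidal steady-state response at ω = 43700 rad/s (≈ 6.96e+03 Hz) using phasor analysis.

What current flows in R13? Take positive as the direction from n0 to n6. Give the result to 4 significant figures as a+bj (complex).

0.001515+0.01312j A

Apply KCL at each of the 8 non-ground nodes and solve the resulting linear system.
Node n1: branches {C1, R3, R7, C2, I1, L1} → V_1 = 0.02809-0.02448j
Node n2: branches {R2, R6, R8, R10, R12, V2} → V_2 = 8.411-2.425j
Node n3: branches {R4, R9, L1} → V_3 = -22.33-2.754j
Node n4: branches {R4, R11, I1, V2} → V_4 = -22.39-2.425j
Node n5: branches {R1, R6, R11} → V_5 = 1.553-2.416j
Node n6: branches {C1, R5, R8, R12, R13, V1} → V_6 = -0.1773-1.535j
Node n7: branches {R2, R3, R7, V1} → V_7 = 3.453-1.535j
Node n8: branches {R1, R5, R10} → V_8 = 1.620-2.150j
Source currents: i(V1)=0.6591-0.1157j, i(V2)=-1.232+0.1620j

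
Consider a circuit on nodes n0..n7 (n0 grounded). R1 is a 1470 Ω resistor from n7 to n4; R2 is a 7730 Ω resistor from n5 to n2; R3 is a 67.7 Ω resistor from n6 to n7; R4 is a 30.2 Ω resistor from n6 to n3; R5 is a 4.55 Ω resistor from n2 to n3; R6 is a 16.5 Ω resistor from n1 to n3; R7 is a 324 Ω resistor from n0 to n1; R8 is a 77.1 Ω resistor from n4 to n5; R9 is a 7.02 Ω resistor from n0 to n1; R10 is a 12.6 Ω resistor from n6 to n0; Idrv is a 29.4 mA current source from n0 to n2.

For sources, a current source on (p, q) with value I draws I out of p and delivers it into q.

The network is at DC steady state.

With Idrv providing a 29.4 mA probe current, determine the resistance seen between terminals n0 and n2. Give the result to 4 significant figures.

R_eq = 19.64 Ω

MNA unknowns: 7 node voltages V₁..V_7
R1: Y=0.0006803 on G[7,4]
R2: Y=0.0001294 on G[5,2]
R3: Y=0.01477 on G[6,7]
R4: Y=0.03311 on G[6,3]
R5: Y=0.2198 on G[2,3]
R6: Y=0.06061 on G[1,3]
R7: Y=0.003086 on G[0,1]
R8: Y=0.01297 on G[4,5]
R9: Y=0.1425 on G[0,1]
R10: Y=0.07937 on G[6,0]
Idrv: z[0]−=0.0294, z[2]+=0.0294
solve → V1=0.1305, V2=0.5775, V3=0.4439, V4=0.2046, V5=0.2082, V6=0.1311, V7=0.1343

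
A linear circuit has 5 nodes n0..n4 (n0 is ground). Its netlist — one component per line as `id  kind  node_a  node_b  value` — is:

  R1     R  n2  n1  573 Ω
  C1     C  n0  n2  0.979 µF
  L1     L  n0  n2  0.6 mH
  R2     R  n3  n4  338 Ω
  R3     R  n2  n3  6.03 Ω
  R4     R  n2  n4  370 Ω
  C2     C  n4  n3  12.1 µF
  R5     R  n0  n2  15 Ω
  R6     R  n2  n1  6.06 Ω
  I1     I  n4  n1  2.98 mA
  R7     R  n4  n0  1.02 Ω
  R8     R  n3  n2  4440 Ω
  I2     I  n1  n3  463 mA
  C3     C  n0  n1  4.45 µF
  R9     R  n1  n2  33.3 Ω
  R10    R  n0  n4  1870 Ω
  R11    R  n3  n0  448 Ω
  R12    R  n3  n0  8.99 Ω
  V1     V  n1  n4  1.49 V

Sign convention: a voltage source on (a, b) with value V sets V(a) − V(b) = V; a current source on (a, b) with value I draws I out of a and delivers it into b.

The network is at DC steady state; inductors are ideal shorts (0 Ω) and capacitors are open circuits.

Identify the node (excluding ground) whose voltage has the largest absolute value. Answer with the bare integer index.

Apply KCL at each of the 4 non-ground nodes and solve the resulting linear system.
Node n1: branches {R1, R6, I1, I2, C3, R9, V1} → V_1 = 0.8550
Node n2: branches {R1, C1, L1, R3, R4, R5, R6, R8, R9} → V_2 = 0.000
Node n3: branches {R2, R3, C2, R8, I2, R11, R12} → V_3 = 1.632
Node n4: branches {R2, R4, C2, I1, R7, R10, V1} → V_4 = -0.6350
Source currents: i(L1)=-0.4376, i(V1)=-0.6283

3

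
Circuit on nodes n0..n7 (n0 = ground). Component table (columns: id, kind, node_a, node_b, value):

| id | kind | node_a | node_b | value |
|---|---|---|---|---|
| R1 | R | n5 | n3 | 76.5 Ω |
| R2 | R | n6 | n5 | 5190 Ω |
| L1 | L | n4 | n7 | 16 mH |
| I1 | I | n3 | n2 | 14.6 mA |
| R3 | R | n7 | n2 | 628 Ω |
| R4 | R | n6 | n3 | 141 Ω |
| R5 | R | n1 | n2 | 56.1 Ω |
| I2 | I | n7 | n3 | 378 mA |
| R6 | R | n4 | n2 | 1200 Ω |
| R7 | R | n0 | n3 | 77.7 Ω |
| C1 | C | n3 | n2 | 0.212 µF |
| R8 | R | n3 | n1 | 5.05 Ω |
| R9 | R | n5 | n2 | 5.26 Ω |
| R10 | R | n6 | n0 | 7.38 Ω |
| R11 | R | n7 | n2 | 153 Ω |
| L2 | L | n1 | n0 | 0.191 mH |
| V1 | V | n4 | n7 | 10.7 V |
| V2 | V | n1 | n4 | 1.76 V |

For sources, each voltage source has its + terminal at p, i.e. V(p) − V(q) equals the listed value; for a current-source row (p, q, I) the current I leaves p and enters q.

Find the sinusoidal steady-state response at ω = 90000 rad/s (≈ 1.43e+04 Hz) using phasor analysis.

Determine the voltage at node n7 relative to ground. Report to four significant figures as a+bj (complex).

-12.64-0.4166j V

Apply KCL at each of the 7 non-ground nodes and solve the resulting linear system.
Node n1: branches {R5, R8, L2, V2} → V_1 = -0.1763-0.4166j
Node n2: branches {I1, R3, R5, R6, C1, R9, R11} → V_2 = -1.331+0.8050j
Node n3: branches {R1, I1, R4, I2, R7, C1, R8} → V_3 = 1.247-0.5301j
Node n4: branches {L1, R6, V1, V2} → V_4 = -1.936-0.4166j
Node n5: branches {R1, R2, R9} → V_5 = -1.164+0.7184j
Node n6: branches {R2, R4, R10} → V_6 = 0.06039-0.02536j
Node n7: branches {L1, R3, I2, R11, V1} → V_7 = -12.64-0.4166j
Source currents: i(V1)=0.2861-0.002500j, i(V2)=0.2856-0.01095j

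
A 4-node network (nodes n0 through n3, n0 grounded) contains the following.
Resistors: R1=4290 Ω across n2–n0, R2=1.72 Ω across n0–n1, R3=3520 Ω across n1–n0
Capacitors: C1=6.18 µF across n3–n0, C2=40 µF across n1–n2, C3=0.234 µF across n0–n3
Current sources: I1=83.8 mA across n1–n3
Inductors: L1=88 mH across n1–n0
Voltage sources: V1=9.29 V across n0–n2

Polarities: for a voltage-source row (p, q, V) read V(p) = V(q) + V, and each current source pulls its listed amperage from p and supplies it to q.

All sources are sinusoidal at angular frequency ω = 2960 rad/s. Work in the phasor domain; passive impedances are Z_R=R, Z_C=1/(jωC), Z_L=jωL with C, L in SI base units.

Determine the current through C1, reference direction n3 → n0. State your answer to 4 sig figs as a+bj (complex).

Element admittances at ω=2960 rad/s:
  Y(R1) = 0.0002331+0.000j S between n2,n0
  Y(C1) = 0.000+0.01829j S between n3,n0
  Y(R2) = 0.5814+0.000j S between n0,n1
  I1: injects 0.0838 A into n3 (from n1)
  Y(C2) = 0.000+0.1184j S between n1,n2
  Y(R3) = 0.0002841+0.000j S between n1,n0
  Y(C3) = 0.000+0.0006926j S between n0,n3
  Y(L1) = 0.000-0.003839j S between n1,n0
  V1: constraint V(n0)−V(n2) = 9.29
Assemble and solve the 4×4 MNA system:
  V(n1)=-0.4972-1.793j  V(n2)=-9.290+0.000j  V(n3)=0.000-4.414j
  i(V1)=-0.2145-1.041j

0.08074+0.000j A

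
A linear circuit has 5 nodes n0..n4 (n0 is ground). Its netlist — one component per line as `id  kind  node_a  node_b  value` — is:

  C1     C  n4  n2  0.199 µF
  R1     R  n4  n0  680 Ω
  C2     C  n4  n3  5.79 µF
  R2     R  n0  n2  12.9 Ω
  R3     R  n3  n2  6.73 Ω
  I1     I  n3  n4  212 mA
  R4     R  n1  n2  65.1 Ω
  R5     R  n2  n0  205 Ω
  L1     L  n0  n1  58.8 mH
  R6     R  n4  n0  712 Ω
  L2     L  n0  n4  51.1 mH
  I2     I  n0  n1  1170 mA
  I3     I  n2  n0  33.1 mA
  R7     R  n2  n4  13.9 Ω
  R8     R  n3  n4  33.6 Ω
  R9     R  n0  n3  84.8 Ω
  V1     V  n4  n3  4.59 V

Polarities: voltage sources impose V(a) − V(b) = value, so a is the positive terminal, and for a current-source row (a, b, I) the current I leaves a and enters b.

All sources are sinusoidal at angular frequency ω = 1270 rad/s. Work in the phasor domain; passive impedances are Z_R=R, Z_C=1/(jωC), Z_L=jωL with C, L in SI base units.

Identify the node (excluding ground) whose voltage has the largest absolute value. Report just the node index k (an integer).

Element admittances at ω=1270 rad/s:
  Y(C1) = 0.000+0.0002527j S between n4,n2
  Y(R1) = 0.001471+0.000j S between n4,n0
  Y(C2) = 0.000+0.007353j S between n4,n3
  Y(R2) = 0.07752+0.000j S between n0,n2
  Y(R3) = 0.1486+0.000j S between n3,n2
  I1: injects 0.212 A into n4 (from n3)
  Y(R4) = 0.01536+0.000j S between n1,n2
  Y(R5) = 0.004878+0.000j S between n2,n0
  Y(L1) = 0.000-0.01339j S between n0,n1
  Y(R6) = 0.001404+0.000j S between n4,n0
  Y(L2) = 0.000-0.01541j S between n0,n4
  I2: injects 1.17 A into n1 (from n0)
  I3: injects 0.0331 A into n0 (from n2)
  Y(R7) = 0.07194+0.000j S between n2,n4
  Y(R8) = 0.02976+0.000j S between n3,n4
  Y(R9) = 0.01179+0.000j S between n0,n3
  V1: constraint V(n4)−V(n3) = 4.59
Assemble and solve the 5×5 MNA system:
  V(n1)=42.50+44.04j  V(n2)=4.723+6.986j  V(n3)=2.509+7.013j  V(n4)=7.099+7.013j
  i(V1)=-0.2240+0.05294j

1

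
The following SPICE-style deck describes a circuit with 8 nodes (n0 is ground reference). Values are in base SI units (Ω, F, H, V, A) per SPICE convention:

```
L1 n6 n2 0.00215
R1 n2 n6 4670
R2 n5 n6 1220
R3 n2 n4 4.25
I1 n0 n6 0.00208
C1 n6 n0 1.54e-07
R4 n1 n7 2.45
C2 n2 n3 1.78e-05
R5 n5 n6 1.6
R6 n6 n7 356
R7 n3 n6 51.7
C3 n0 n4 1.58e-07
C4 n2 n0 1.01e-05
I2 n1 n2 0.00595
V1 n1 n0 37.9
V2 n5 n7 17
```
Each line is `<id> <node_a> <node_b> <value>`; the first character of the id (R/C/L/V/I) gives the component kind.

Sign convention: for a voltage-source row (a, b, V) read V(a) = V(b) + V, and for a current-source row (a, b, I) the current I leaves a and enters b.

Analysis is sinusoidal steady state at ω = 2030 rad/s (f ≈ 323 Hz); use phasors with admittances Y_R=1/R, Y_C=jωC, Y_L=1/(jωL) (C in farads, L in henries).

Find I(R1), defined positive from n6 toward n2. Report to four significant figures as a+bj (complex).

-0.001195+0.0001985j A

MNA unknowns: 7 node voltages V₁..V_7 plus 2 source currents (V1, V2)
L1: Y=0.000-0.2291j on G[6,2]
R1: Y=0.0002141+0.000j on G[2,6]
R2: Y=0.0008197+0.000j on G[5,6]
R3: Y=0.2353+0.000j on G[2,4]
I1: z[0]−=0.00208, z[6]+=0.00208
C1: Y=0.000+0.0003126j on G[6,0]
R4: Y=0.4082+0.000j on G[1,7]
C2: Y=0.000+0.03613j on G[2,3]
R5: Y=0.6250+0.000j on G[5,6]
R6: Y=0.002809+0.000j on G[6,7]
R7: Y=0.01934+0.000j on G[3,6]
C3: Y=0.000+0.0003207j on G[0,4]
C4: Y=0.000+0.02050j on G[2,0]
I2: z[1]−=0.00595, z[2]+=0.00595
V1: row V1−V0=37.9, i_V1 at 1,0
V2: row V5−V7=17, i_V2 at 5,7
solve → V1=37.90+0.000j, V2=59.92-6.038j, V3=59.07-3.509j, V4=59.91-6.119j, V5=54.61-3.099j, V6=54.34-5.111j, V7=37.61-3.099j
aux → i_V1=-0.1253-1.265j, i_V2=-0.1663-1.259j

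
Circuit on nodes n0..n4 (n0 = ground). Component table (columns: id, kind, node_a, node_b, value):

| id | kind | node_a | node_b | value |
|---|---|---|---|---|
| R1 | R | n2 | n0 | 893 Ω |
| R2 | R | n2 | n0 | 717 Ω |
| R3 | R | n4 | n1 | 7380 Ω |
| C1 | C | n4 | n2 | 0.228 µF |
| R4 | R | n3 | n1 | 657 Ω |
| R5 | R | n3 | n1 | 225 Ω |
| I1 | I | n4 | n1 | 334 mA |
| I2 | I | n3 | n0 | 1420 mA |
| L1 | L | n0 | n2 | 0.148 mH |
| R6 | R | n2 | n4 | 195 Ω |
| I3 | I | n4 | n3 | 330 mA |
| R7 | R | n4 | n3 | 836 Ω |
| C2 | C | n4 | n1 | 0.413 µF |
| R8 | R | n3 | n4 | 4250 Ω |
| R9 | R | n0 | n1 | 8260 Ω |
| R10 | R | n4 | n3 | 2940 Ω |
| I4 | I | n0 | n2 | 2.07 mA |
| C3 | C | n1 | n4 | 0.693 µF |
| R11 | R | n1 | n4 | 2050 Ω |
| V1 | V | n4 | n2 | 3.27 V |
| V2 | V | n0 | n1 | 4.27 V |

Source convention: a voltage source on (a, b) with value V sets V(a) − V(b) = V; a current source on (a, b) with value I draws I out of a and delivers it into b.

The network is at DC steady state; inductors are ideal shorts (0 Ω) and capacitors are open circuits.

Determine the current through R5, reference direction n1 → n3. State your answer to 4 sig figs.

Element admittances at DC:
  Y(R1) = 0.001120 S between n2,n0
  Y(R2) = 0.001395 S between n2,n0
  Y(R3) = 0.0001355 S between n4,n1
  Y(C1) = 0.000 S between n4,n2
  Y(R4) = 0.001522 S between n3,n1
  Y(R5) = 0.004444 S between n3,n1
  I1: injects 0.334 A into n1 (from n4)
  I2: injects 1.42 A into n0 (from n3)
  L1: short n0↔n2 (DC inductor)
  Y(R6) = 0.005128 S between n2,n4
  I3: injects 0.33 A into n3 (from n4)
  Y(R7) = 0.001196 S between n4,n3
  Y(C2) = 0.000 S between n4,n1
  Y(R8) = 0.0002353 S between n3,n4
  Y(R9) = 0.0001211 S between n0,n1
  Y(R10) = 0.0003401 S between n4,n3
  I4: injects 0.00207 A into n2 (from n0)
  Y(C3) = 0.000 S between n1,n4
  Y(R11) = 0.0004878 S between n1,n4
  V1: constraint V(n4)−V(n2) = 3.27
  V2: constraint V(n0)−V(n1) = 4.27
Assemble and solve the 7×7 MNA system:
  V(n1)=-4.270  V(n2)=0.000  V(n3)=-143.4  V(n4)=3.270
  i(L1)=0.9265  i(V1)=-0.9453  i(V2)=0.4909

0.6184 A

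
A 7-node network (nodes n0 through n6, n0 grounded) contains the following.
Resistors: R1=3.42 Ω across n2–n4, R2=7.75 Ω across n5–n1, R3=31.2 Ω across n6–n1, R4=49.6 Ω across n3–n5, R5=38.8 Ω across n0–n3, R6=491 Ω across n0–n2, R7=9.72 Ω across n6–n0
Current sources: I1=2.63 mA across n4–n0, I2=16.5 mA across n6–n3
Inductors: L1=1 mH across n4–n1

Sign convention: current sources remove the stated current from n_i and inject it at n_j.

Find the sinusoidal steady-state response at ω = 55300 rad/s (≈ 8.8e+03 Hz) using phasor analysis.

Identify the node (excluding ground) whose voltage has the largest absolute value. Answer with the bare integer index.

3

Element admittances at ω=55300 rad/s:
  Y(R1) = 0.2924+0.000j S between n2,n4
  Y(R2) = 0.1290+0.000j S between n5,n1
  Y(R3) = 0.03205+0.000j S between n6,n1
  Y(R4) = 0.02016+0.000j S between n3,n5
  Y(R5) = 0.02577+0.000j S between n0,n3
  Y(R6) = 0.002037+0.000j S between n0,n2
  I1: injects 0.00263 A into n0 (from n4)
  Y(L1) = 0.000-0.01808j S between n4,n1
  Y(R7) = 0.1029+0.000j S between n6,n0
  I2: injects 0.0165 A into n3 (from n6)
Assemble and solve the 6×6 MNA system:
  V(n1)=0.003793+0.007910j  V(n2)=-0.01137-0.1353j  V(n3)=0.3834+0.003192j  V(n4)=-0.01145-0.1362j  V(n5)=0.05509+0.007272j  V(n6)=-0.1214+0.001879j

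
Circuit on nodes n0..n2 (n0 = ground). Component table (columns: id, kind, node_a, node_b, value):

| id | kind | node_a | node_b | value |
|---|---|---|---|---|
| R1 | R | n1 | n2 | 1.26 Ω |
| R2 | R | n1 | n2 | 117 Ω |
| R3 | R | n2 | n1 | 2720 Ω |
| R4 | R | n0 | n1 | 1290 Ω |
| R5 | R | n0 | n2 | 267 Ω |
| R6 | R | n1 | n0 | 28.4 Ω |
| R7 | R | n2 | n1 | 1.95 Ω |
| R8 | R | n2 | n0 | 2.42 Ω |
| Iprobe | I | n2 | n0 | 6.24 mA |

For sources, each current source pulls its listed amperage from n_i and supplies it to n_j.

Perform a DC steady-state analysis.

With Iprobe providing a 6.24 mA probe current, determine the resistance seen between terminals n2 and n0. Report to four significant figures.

R_eq = 2.212 Ω

Apply KCL at each of the 2 non-ground nodes and solve the resulting linear system.
Node n1: branches {R1, R2, R3, R4, R6, R7} → V_1 = -0.01344
Node n2: branches {R1, R2, R3, R5, R7, R8, Iprobe} → V_2 = -0.01381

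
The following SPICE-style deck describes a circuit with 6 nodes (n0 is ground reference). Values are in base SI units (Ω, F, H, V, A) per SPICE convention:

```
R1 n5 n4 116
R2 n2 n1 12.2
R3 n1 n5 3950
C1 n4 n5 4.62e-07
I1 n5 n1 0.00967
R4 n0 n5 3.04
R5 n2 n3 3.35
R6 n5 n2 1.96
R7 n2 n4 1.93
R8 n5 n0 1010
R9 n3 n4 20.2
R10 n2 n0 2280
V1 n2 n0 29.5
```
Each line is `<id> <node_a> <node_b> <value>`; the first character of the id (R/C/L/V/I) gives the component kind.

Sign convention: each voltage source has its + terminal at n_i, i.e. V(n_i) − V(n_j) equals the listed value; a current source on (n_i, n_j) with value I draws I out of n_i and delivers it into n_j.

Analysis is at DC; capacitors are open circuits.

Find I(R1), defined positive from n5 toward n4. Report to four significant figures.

-0.09744 A

MNA unknowns: 5 node voltages V₁..V_5 plus 1 source current (V1)
R1: Y=0.008621 on G[5,4]
R2: Y=0.08197 on G[2,1]
R3: Y=0.0002532 on G[1,5]
C1: Y=0.000 on G[4,5]
I1: z[5]−=0.00967, z[1]+=0.00967
R4: Y=0.3289 on G[0,5]
R5: Y=0.2985 on G[2,3]
R6: Y=0.5102 on G[5,2]
R7: Y=0.5181 on G[2,4]
R8: Y=0.0009901 on G[5,0]
R9: Y=0.04950 on G[3,4]
R10: Y=0.0004386 on G[2,0]
V1: row V2−V0=29.5, i_V1 at 2,0
solve → V1=29.58, V2=29.50, V3=29.48, V4=29.33, V5=18.02
aux → i_V1=-5.959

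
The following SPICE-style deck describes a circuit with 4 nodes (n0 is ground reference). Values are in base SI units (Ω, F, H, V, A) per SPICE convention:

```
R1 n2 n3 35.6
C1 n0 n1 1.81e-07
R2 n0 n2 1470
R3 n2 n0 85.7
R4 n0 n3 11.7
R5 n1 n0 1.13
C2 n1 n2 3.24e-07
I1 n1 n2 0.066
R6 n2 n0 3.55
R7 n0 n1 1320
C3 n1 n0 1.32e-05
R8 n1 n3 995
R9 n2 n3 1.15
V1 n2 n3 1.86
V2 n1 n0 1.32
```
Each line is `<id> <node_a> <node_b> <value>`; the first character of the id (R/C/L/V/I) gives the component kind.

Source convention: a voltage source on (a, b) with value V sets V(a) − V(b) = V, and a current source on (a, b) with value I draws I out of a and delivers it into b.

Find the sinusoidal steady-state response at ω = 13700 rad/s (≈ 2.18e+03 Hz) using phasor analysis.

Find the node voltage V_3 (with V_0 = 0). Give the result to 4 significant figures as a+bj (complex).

Element admittances at ω=13700 rad/s:
  Y(R1) = 0.02809+0.000j S between n2,n3
  Y(C1) = 0.000+0.002480j S between n0,n1
  Y(R2) = 0.0006803+0.000j S between n0,n2
  Y(R3) = 0.01167+0.000j S between n2,n0
  Y(R4) = 0.08547+0.000j S between n0,n3
  Y(R5) = 0.8850+0.000j S between n1,n0
  Y(C2) = 0.000+0.004439j S between n1,n2
  I1: injects 0.066 A into n2 (from n1)
  Y(R6) = 0.2817+0.000j S between n2,n0
  Y(R7) = 0.0007576+0.000j S between n0,n1
  Y(C3) = 0.000+0.1808j S between n1,n0
  Y(R8) = 0.001005+0.000j S between n1,n3
  Y(R9) = 0.8696+0.000j S between n2,n3
  V1: constraint V(n2)−V(n3) = 1.86
  V2: constraint V(n1)−V(n0) = 1.32
Assemble and solve the 5×5 MNA system:
  V(n1)=1.320+0.000j  V(n2)=0.5997+0.008402j  V(n3)=-1.260+0.008402j
  i(V1)=-1.780+0.0007266j  i(V2)=-1.238-0.2452j

-1.260+0.008402j V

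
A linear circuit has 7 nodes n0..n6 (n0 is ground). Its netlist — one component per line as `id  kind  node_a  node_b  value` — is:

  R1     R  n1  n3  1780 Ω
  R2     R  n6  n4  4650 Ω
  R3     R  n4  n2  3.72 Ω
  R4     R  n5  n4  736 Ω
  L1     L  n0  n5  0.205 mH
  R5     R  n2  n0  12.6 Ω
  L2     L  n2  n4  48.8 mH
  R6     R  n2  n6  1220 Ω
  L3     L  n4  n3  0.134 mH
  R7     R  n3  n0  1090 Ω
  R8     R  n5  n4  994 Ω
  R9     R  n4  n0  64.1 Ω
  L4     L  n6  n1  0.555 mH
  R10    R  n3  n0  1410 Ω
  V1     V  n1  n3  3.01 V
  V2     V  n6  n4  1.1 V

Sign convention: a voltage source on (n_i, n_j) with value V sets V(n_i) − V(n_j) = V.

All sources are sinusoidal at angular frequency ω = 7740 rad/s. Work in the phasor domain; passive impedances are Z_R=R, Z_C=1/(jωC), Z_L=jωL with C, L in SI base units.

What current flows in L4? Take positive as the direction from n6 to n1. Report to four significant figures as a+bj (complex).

-0.0001160+0.3582j A

Apply KCL at each of the 6 non-ground nodes and solve the resulting linear system.
Node n1: branches {R1, L4, V1} → V_1 = 2.643+0.0004778j
Node n2: branches {R3, R5, L2, R6} → V_2 = 0.006395-4.635e-06j
Node n3: branches {R1, L3, R7, R10, V1} → V_3 = -0.3665+0.0004778j
Node n4: branches {R2, R3, R4, L2, L3, R8, R9, V2} → V_4 = 0.004934-2.035e-05j
Node n5: branches {R4, L1, R8} → V_5 = 1.458e-07+1.851e-05j
Node n6: branches {R2, R6, L4, V2} → V_6 = 1.105-2.035e-05j
Source currents: i(V1)=-0.001807+0.3582j, i(V2)=-0.001021-0.3582j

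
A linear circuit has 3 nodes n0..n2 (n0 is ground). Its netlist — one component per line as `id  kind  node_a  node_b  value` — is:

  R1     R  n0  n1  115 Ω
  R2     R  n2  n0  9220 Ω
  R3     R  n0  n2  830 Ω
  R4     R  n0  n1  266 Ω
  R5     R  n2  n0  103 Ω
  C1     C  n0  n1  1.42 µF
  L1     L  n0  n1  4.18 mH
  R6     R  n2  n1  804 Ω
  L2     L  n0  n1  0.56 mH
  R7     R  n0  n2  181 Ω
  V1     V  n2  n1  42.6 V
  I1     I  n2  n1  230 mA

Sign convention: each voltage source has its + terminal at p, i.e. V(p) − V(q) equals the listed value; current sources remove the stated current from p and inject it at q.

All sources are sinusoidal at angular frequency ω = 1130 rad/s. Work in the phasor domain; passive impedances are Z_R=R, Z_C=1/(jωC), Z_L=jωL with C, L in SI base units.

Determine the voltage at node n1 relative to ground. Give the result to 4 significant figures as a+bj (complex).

-0.006376-0.3936j V

Apply KCL at each of the 2 non-ground nodes and solve the resulting linear system.
Node n1: branches {R1, R4, C1, L1, R6, L2, V1, I1} → V_1 = -0.006376-0.3936j
Node n2: branches {R2, R3, R5, R6, R7, V1, I1} → V_2 = 42.59-0.3936j
Source currents: i(V1)=-0.9878+0.006513j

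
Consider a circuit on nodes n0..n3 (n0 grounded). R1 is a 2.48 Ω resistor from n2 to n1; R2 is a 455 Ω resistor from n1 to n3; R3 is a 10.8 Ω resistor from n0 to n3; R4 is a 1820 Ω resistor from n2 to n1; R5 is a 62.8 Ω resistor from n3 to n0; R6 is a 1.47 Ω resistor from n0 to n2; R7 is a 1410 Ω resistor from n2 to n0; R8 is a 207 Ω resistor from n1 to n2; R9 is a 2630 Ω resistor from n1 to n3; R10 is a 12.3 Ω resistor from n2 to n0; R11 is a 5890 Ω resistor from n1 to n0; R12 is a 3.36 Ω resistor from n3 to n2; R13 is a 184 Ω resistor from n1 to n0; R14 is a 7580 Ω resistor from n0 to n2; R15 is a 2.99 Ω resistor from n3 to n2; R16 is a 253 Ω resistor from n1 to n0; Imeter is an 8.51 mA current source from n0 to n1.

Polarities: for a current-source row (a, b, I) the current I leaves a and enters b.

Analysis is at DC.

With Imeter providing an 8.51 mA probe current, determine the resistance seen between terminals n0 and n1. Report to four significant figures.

Element admittances at DC:
  Y(R1) = 0.4032 S between n2,n1
  Y(R2) = 0.002198 S between n1,n3
  Y(R3) = 0.09259 S between n0,n3
  Y(R4) = 0.0005495 S between n2,n1
  Y(R5) = 0.01592 S between n3,n0
  Y(R6) = 0.6803 S between n0,n2
  Y(R7) = 0.0007092 S between n2,n0
  Y(R8) = 0.004831 S between n1,n2
  Y(R9) = 0.0003802 S between n1,n3
  Y(R10) = 0.08130 S between n2,n0
  Y(R11) = 0.0001698 S between n1,n0
  Y(R12) = 0.2976 S between n3,n2
  Y(R13) = 0.005435 S between n1,n0
  Y(R14) = 0.0001319 S between n0,n2
  Y(R15) = 0.3344 S between n3,n2
  Y(R16) = 0.003953 S between n1,n0
  Imeter: injects 0.00851 A into n1 (from n0)
Assemble and solve the 3×3 MNA system:
  V(n1)=0.02961  V(n2)=0.009612  V(n3)=0.008278

R_eq = 3.480 Ω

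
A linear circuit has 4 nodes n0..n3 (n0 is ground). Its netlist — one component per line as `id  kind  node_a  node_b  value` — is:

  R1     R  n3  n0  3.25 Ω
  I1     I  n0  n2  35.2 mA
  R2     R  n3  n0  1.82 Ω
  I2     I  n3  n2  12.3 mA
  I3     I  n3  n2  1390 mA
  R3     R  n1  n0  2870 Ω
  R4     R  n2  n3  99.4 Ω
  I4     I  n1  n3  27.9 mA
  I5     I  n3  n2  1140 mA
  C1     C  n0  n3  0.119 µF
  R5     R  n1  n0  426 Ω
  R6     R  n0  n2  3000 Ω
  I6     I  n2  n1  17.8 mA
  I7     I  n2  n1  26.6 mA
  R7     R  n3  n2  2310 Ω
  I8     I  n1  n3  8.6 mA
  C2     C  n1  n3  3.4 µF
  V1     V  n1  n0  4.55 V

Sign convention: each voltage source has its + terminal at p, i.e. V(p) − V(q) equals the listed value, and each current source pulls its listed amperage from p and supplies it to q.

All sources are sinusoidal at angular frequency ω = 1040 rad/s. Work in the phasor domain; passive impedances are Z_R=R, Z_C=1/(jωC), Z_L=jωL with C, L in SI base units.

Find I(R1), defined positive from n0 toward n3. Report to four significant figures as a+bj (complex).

0.01816-0.005851j A

MNA unknowns: 3 node voltages V₁..V_3 plus 1 source current (V1)
R1: Y=0.3077+0.000j on G[3,0]
I1: z[0]−=0.0352, z[2]+=0.0352
R2: Y=0.5495+0.000j on G[3,0]
I2: z[3]−=0.0123, z[2]+=0.0123
I3: z[3]−=1.39, z[2]+=1.39
R3: Y=0.0003484+0.000j on G[1,0]
R4: Y=0.01006+0.000j on G[2,3]
I4: z[1]−=0.0279, z[3]+=0.0279
I5: z[3]−=1.14, z[2]+=1.14
C1: Y=0.000+0.0001238j on G[0,3]
R5: Y=0.002347+0.000j on G[1,0]
R6: Y=0.0003333+0.000j on G[0,2]
I6: z[2]−=0.0178, z[1]+=0.0178
I7: z[2]−=0.0266, z[1]+=0.0266
R7: Y=0.0004329+0.000j on G[3,2]
I8: z[1]−=0.0086, z[3]+=0.0086
C2: Y=0.000+0.003536j on G[1,3]
V1: row V1−V0=4.55, i_V1 at 1,0
solve → V1=4.550+0.000j, V2=233.9+0.01843j, V3=-0.05903+0.01902j
aux → i_V1=-0.004433-0.01630j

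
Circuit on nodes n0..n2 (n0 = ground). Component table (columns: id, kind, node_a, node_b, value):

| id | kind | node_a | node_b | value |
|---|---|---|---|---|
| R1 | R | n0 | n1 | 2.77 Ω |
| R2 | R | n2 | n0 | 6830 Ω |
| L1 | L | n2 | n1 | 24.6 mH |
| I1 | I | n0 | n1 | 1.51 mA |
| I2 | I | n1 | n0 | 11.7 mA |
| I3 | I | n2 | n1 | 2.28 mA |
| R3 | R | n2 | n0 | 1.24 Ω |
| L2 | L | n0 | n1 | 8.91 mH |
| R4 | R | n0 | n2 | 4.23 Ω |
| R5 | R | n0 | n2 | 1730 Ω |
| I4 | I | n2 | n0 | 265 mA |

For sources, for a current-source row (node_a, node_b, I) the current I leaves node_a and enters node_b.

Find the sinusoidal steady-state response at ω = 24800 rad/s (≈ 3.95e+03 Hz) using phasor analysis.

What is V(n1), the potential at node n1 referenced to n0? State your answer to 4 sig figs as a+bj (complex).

-0.02193+0.0007885j V

MNA unknowns: 2 node voltages V₁..V_2
R1: Y=0.3610+0.000j on G[0,1]
R2: Y=0.0001464+0.000j on G[2,0]
L1: Y=0.000-0.001639j on G[2,1]
I1: z[0]−=0.00151, z[1]+=0.00151
I2: z[1]−=0.0117, z[0]+=0.0117
I3: z[2]−=0.00228, z[1]+=0.00228
R3: Y=0.8065+0.000j on G[2,0]
L2: Y=0.000-0.004526j on G[0,1]
R4: Y=0.2364+0.000j on G[0,2]
R5: Y=0.0005780+0.000j on G[0,2]
I4: z[2]−=0.265, z[0]+=0.265
solve → V1=-0.02193+0.0007885j, V2=-0.2561-0.0003678j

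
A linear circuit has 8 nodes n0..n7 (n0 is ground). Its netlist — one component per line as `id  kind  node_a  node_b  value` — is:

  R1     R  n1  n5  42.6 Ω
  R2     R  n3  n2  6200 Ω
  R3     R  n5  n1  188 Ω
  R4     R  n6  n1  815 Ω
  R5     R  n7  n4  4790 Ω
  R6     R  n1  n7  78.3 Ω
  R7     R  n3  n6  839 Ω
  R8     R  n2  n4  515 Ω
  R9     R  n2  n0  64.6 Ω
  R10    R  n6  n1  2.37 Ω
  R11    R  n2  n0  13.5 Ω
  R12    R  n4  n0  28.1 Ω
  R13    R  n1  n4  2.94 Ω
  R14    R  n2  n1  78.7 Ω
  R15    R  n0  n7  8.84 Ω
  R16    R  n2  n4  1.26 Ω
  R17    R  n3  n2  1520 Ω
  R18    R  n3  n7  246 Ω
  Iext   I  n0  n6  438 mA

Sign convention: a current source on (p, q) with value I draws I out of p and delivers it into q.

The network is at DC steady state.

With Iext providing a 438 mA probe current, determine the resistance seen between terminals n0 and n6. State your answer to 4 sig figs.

R_eq = 12.29 Ω

Apply KCL at each of the 7 non-ground nodes and solve the resulting linear system.
Node n1: branches {R1, R3, R4, R6, R10, R13, R14} → V_1 = 4.360
Node n2: branches {R2, R8, R9, R11, R14, R16, R17} → V_2 = 2.969
Node n3: branches {R2, R7, R17, R18} → V_3 = 1.784
Node n4: branches {R5, R8, R12, R13, R16} → V_4 = 3.282
Node n5: branches {R1, R3} → V_5 = 4.360
Node n6: branches {R4, R7, R10, Iext} → V_6 = 5.385
Node n7: branches {R5, R6, R15, R18} → V_7 = 0.4888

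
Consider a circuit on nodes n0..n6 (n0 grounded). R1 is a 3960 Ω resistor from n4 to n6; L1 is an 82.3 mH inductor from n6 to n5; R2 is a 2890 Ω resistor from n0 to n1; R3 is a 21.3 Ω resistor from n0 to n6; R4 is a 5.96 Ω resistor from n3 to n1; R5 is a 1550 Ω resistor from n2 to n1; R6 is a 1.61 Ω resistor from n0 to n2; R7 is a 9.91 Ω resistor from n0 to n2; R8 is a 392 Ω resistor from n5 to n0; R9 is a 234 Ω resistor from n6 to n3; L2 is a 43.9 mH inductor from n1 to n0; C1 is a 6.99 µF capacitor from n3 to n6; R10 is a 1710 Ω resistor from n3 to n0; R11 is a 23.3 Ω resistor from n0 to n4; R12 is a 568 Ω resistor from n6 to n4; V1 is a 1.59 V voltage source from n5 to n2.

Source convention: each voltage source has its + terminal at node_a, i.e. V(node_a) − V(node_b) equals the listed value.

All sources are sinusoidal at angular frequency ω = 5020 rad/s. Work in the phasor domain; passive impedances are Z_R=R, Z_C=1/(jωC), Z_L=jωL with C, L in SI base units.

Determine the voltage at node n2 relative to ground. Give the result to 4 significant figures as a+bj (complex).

-0.005837+0.005180j V

Element admittances at ω=5020 rad/s:
  Y(R1) = 0.0002525+0.000j S between n4,n6
  Y(L1) = 0.000-0.002420j S between n6,n5
  Y(R2) = 0.0003460+0.000j S between n0,n1
  Y(R3) = 0.04695+0.000j S between n0,n6
  Y(R4) = 0.1678+0.000j S between n3,n1
  Y(R5) = 0.0006452+0.000j S between n2,n1
  Y(R6) = 0.6211+0.000j S between n0,n2
  Y(R7) = 0.1009+0.000j S between n0,n2
  Y(R8) = 0.002551+0.000j S between n5,n0
  Y(R9) = 0.004274+0.000j S between n6,n3
  Y(L2) = 0.000-0.004538j S between n1,n0
  Y(C1) = 0.000+0.03509j S between n3,n6
  Y(R10) = 0.0005848+0.000j S between n3,n0
  Y(R11) = 0.04292+0.000j S between n0,n4
  Y(R12) = 0.001761+0.000j S between n6,n4
  V1: constraint V(n5)−V(n2) = 1.59
Assemble and solve the 7×7 MNA system:
  V(n1)=0.02014-0.08091j  V(n2)=-0.005837+0.005180j  V(n3)=0.01810-0.08195j  V(n4)=0.0004794-0.003287j  V(n5)=1.584+0.005180j  V(n6)=0.01070-0.07337j
  i(V1)=-0.004231+0.003795j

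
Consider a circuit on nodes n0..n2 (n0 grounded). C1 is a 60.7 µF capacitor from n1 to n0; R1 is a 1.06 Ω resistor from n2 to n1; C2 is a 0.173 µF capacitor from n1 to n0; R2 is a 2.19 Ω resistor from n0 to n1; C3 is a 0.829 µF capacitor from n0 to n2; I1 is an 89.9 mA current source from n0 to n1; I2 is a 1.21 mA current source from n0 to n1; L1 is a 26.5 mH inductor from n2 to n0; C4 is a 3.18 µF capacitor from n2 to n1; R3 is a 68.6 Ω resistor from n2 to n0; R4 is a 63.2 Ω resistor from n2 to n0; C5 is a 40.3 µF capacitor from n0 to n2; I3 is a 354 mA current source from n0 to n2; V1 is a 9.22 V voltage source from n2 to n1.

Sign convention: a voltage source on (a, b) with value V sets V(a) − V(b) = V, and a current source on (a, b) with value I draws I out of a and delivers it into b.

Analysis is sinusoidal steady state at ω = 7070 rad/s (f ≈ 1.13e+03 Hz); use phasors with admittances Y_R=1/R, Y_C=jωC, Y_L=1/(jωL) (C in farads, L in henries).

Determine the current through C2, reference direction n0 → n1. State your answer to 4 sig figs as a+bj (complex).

-0.002284+0.002943j A

Apply KCL at each of the 2 non-ground nodes and solve the resulting linear system.
Node n1: branches {C1, R1, C2, R2, I1, I2, C4, V1} → V_1 = -2.406-1.867j
Node n2: branches {R1, C3, L1, C4, R3, R4, C5, I3, V1} → V_2 = 6.814-1.867j
Source currents: i(V1)=-9.084-2.095j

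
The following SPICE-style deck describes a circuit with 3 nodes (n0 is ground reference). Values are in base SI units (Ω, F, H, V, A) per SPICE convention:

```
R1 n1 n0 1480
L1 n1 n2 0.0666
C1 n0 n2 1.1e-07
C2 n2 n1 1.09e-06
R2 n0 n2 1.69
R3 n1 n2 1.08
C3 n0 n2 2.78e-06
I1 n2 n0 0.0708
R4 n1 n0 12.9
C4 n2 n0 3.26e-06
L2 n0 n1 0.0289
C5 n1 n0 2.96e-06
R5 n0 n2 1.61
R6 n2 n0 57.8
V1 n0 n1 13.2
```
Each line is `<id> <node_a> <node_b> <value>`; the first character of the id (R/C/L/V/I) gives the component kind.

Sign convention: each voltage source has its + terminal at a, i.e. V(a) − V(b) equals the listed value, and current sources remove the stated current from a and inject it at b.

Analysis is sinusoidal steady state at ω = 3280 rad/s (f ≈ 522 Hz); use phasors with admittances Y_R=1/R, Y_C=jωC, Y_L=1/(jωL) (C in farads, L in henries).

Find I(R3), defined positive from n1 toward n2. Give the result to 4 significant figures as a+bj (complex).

-6.943-0.05262j A

MNA unknowns: 2 node voltages V₁..V_2 plus 1 source current (V1)
R1: Y=0.0006757+0.000j on G[1,0]
L1: Y=0.000-0.004578j on G[1,2]
C1: Y=0.000+0.0003608j on G[0,2]
C2: Y=0.000+0.003575j on G[2,1]
R2: Y=0.5917+0.000j on G[0,2]
R3: Y=0.9259+0.000j on G[1,2]
C3: Y=0.000+0.009118j on G[0,2]
I1: z[2]−=0.0708, z[0]+=0.0708
R4: Y=0.07752+0.000j on G[1,0]
C4: Y=0.000+0.01069j on G[2,0]
L2: Y=0.000-0.01055j on G[0,1]
C5: Y=0.000+0.009709j on G[1,0]
R5: Y=0.6211+0.000j on G[0,2]
R6: Y=0.01730+0.000j on G[2,0]
V1: row V0−V1=13.2, i_V1 at 0,1
solve → V1=-13.20+0.000j, V2=-5.701+0.05683j
aux → i_V1=-7.976-0.03400j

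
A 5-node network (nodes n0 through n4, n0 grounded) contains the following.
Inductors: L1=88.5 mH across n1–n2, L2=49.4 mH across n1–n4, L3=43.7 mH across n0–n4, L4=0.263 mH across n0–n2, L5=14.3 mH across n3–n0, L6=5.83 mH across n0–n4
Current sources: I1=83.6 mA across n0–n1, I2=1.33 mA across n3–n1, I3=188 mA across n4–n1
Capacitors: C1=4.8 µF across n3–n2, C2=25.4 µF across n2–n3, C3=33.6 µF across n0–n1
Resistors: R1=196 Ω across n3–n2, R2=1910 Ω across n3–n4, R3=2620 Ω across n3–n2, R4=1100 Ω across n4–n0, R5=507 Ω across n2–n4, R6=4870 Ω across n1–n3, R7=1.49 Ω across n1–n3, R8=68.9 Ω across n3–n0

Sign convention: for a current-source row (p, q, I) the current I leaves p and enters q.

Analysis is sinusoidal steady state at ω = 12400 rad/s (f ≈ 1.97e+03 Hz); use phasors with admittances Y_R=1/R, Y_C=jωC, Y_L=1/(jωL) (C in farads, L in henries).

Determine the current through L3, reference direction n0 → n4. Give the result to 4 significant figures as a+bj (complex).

Element admittances at ω=12400 rad/s:
  Y(L1) = 0.000-0.0009112j S between n1,n2
  Y(L2) = 0.000-0.001632j S between n1,n4
  I1: injects 0.0836 A into n1 (from n0)
  Y(L3) = 0.000-0.001845j S between n0,n4
  Y(C1) = 0.000+0.05952j S between n3,n2
  Y(L4) = 0.000-0.3066j S between n0,n2
  I2: injects 0.00133 A into n1 (from n3)
  Y(C2) = 0.000+0.3150j S between n2,n3
  Y(R1) = 0.005102+0.000j S between n3,n2
  Y(R2) = 0.0005236+0.000j S between n3,n4
  Y(R3) = 0.0003817+0.000j S between n3,n2
  Y(R4) = 0.0009091+0.000j S between n4,n0
  Y(L5) = 0.000-0.005640j S between n3,n0
  Y(C3) = 0.000+0.4166j S between n0,n1
  Y(R5) = 0.001972+0.000j S between n2,n4
  Y(L6) = 0.000-0.01383j S between n0,n4
  Y(R6) = 0.0002053+0.000j S between n1,n3
  Y(R7) = 0.6711+0.000j S between n1,n3
  Y(R8) = 0.01451+0.000j S between n3,n0
  I3: injects 0.188 A into n1 (from n4)
Assemble and solve the 4×4 MNA system:
  V(n1)=0.4465-0.1988j  V(n2)=0.6813+0.5297j  V(n3)=0.1871+0.07249j  V(n4)=-2.064-10.39j

0.01917-0.003809j A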